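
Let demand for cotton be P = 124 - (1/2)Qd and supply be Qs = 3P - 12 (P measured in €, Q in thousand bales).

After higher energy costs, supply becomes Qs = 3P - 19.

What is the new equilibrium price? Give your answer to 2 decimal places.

53.40

Initially, 248 - 2P = 3P - 12, so 260 = 5P and P = 52, Q = 144.
After the shift, demand is Qd = 248 - 2P and supply is Qs = 3P - 19.
Equate the new curves: 248 - 2P = 3P - 19, giving 267 = 5P, P = 53.4, Q = 141.2.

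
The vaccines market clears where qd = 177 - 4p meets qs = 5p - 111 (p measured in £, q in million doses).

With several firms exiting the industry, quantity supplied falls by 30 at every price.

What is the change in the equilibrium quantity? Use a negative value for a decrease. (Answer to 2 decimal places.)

Before the shock: 177 - 4p = 5p - 111 ⇒ 288 = 9p ⇒ p = 32, q = 49.
After the shift, demand is qd = 177 - 4p and supply is qs = 5p - 141.
Clearing the new market: 177 - 4p = 5p - 141, so p = 106/3 ≈ 35.3333 and q = 107/3 ≈ 35.6667.
Δq = 35.6667 − 49 = -13.33.

-13.33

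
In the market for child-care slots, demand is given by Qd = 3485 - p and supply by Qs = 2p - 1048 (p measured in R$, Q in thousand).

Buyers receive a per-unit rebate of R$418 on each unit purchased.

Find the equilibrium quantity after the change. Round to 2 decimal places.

Solve the original market: 3485 - p = 2p - 1048, hence p = 1511 and Q = 1974.
Since buyers' out-of-pocket price is the market price minus the rebate, the effective demand curve becomes Qd = 3903 - p.
New equilibrium: 3903 - p = 2p - 1048 ⇒ 4951 = 3p ⇒ p = 4951/3 ≈ 1650.3333, Q = 6758/3 ≈ 2252.6667.

2252.67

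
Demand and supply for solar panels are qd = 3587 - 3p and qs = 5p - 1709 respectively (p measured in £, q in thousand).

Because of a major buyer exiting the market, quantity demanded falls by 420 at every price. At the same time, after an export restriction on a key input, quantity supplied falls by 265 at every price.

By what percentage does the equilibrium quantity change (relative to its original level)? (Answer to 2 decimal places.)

Initially, 3587 - 3p = 5p - 1709, so 5296 = 8p and p = 662, q = 1601.
The new curves are qd = 3167 - 3p (demand) and qs = 5p - 1974 (supply).
Setting them equal: 3167 - 3p = 5p - 1974 → 5141 = 8p, so p = 642.625 and q = 1239.125.
%Δq = (1239.125 − 1601) / 1601 × 100 = -22.60%.

-22.60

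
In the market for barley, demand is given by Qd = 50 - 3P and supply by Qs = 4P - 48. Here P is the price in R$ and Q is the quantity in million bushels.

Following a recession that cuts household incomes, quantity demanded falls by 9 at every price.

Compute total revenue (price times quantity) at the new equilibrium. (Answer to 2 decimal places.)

Solve the original market: 50 - 3P = 4P - 48, hence P = 14 and Q = 8.
After the shift, demand is Qd = 41 - 3P and supply is Qs = 4P - 48.
Setting them equal: 41 - 3P = 4P - 48 → 89 = 7P, so P = 89/7 ≈ 12.7143 and Q = 20/7 ≈ 2.8571.
New expenditure = 12.7143 × 2.8571 = 36.33.

36.33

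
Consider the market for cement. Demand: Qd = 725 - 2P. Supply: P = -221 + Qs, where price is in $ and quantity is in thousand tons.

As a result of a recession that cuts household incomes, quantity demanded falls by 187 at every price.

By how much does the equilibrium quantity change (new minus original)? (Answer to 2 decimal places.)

-62.33

Before the shock: 725 - 2P = P + 221 ⇒ 504 = 3P ⇒ P = 168, Q = 389.
The new curves are Qd = 538 - 2P (demand) and Qs = P + 221 (supply).
Equate the new curves: 538 - 2P = P + 221, giving 317 = 3P, P = 317/3 ≈ 105.6667, Q = 980/3 ≈ 326.6667.
ΔQ = 326.6667 − 389 = -62.33.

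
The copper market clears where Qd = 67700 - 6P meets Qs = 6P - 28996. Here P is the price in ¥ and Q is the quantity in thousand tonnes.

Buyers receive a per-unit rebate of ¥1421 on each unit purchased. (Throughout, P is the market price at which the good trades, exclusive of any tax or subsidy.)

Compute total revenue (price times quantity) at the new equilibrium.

207068127.5

Initially, 67700 - 6P = 6P - 28996, so 96696 = 12P and P = 8058, Q = 19352.
Since buyers' out-of-pocket price is the market price minus the rebate, the effective demand curve becomes Qd = 76226 - 6P.
Equate the new curves: 76226 - 6P = 6P - 28996, giving 105222 = 12P, P = 8768.5, Q = 23615.
New expenditure = 8768.5 × 23615 = 207068127.5.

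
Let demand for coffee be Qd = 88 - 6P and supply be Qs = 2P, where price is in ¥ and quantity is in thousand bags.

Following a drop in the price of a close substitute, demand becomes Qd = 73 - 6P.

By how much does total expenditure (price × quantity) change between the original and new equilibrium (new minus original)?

-75.46875

Original equilibrium: 88 - 6P = 2P gives 88 = 8P, so P = 11 and Q = 22.
The shock moves the curves to Qd = 73 - 6P and Qs = 2P.
New equilibrium: 73 - 6P = 2P ⇒ 73 = 8P ⇒ P = 9.125, Q = 18.25.
Expenditure moves from 11×22 = 242 to 9.125×18.25 = 166.53125; change = -75.46875.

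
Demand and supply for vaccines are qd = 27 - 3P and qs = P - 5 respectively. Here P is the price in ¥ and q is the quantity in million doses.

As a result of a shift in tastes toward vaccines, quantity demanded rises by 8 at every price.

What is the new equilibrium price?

10

Solve the original market: 27 - 3P = P - 5, hence P = 8 and q = 3.
The new curves are qd = 35 - 3P (demand) and qs = P - 5 (supply).
Clearing the new market: 35 - 3P = P - 5, so P = 10 and q = 5.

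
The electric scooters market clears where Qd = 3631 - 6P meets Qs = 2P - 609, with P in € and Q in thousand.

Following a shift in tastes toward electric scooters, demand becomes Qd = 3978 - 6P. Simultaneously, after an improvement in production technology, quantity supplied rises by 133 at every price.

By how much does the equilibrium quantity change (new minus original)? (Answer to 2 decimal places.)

+186.50

Before the shock: 3631 - 6P = 2P - 609 ⇒ 4240 = 8P ⇒ P = 530, Q = 451.
The new curves are Qd = 3978 - 6P (demand) and Qs = 2P - 476 (supply).
Clearing the new market: 3978 - 6P = 2P - 476, so P = 556.75 and Q = 637.5.
ΔQ = 637.5 − 451 = +186.50.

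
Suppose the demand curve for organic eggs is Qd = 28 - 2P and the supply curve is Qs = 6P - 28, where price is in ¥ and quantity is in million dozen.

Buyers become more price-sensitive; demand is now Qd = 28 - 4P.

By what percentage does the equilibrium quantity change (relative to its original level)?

Original equilibrium: 28 - 2P = 6P - 28 gives 56 = 8P, so P = 7 and Q = 14.
The new curves are Qd = 28 - 4P (demand) and Qs = 6P - 28 (supply).
New equilibrium: 28 - 4P = 6P - 28 ⇒ 56 = 10P ⇒ P = 5.6, Q = 5.6.
%ΔQ = (5.6 − 14) / 14 × 100 = -60%.

-60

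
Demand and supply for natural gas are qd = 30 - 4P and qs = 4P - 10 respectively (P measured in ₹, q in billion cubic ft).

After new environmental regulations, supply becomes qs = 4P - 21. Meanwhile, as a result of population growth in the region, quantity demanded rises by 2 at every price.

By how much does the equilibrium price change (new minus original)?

+1.625

Original equilibrium: 30 - 4P = 4P - 10 gives 40 = 8P, so P = 5 and q = 10.
With the change applied: demand qd = 32 - 4P, supply qs = 4P - 21.
New equilibrium: 32 - 4P = 4P - 21 ⇒ 53 = 8P ⇒ P = 6.625, q = 5.5.
ΔP = 6.625 − 5 = +1.625.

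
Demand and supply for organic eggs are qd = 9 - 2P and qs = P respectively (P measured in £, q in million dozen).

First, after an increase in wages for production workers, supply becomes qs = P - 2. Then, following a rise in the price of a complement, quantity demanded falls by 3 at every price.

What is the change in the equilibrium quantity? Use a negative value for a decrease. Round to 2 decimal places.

Before the shock: 9 - 2P = P ⇒ 9 = 3P ⇒ P = 3, q = 3.
The new curves are qd = 6 - 2P (demand) and qs = P - 2 (supply).
Clearing the new market: 6 - 2P = P - 2, so P = 8/3 ≈ 2.6667 and q = 2/3 ≈ 0.6667.
Δq = 0.6667 − 3 = -2.33.

-2.33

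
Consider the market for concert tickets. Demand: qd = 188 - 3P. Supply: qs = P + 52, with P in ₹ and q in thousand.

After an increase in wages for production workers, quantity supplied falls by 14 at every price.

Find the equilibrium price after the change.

Original equilibrium: 188 - 3P = P + 52 gives 136 = 4P, so P = 34 and q = 86.
With the change applied: demand qd = 188 - 3P, supply qs = P + 38.
Setting them equal: 188 - 3P = P + 38 → 150 = 4P, so P = 37.5 and q = 75.5.

37.5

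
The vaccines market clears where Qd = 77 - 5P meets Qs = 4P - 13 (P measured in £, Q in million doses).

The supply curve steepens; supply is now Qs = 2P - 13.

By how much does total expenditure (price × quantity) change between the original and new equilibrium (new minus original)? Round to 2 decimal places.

-106.53

Original equilibrium: 77 - 5P = 4P - 13 gives 90 = 9P, so P = 10 and Q = 27.
The shock moves the curves to Qd = 77 - 5P and Qs = 2P - 13.
New equilibrium: 77 - 5P = 2P - 13 ⇒ 90 = 7P ⇒ P = 90/7 ≈ 12.8571, Q = 89/7 ≈ 12.7143.
Expenditure moves from 10×27 = 270 to 12.8571×12.7143 = 163.4694; change = -106.53.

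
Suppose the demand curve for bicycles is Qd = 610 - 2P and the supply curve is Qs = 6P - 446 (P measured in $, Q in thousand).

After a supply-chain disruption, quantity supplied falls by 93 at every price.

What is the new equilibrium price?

Original equilibrium: 610 - 2P = 6P - 446 gives 1056 = 8P, so P = 132 and Q = 346.
The new curves are Qd = 610 - 2P (demand) and Qs = 6P - 539 (supply).
Clearing the new market: 610 - 2P = 6P - 539, so P = 143.625 and Q = 322.75.

143.625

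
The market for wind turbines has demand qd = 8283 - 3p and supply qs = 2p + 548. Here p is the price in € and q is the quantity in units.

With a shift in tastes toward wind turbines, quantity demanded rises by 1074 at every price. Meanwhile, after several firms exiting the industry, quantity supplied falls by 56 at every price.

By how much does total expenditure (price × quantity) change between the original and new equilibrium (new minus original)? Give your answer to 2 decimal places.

+1525200.00

Before the shock: 8283 - 3p = 2p + 548 ⇒ 7735 = 5p ⇒ p = 1547, q = 3642.
After the shift, demand is qd = 9357 - 3p and supply is qs = 2p + 492.
Setting them equal: 9357 - 3p = 2p + 492 → 8865 = 5p, so p = 1773 and q = 4038.
Expenditure moves from 1547×3642 = 5634174 to 1773×4038 = 7159374; change = +1525200.00.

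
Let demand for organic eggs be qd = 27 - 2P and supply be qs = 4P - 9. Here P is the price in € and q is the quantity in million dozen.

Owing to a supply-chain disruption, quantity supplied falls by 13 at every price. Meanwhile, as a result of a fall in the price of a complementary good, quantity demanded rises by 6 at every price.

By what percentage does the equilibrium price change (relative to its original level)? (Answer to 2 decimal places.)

+52.78

Solve the original market: 27 - 2P = 4P - 9, hence P = 6 and q = 15.
The shock moves the curves to qd = 33 - 2P and qs = 4P - 22.
Setting them equal: 33 - 2P = 4P - 22 → 55 = 6P, so P = 55/6 ≈ 9.1667 and q = 44/3 ≈ 14.6667.
%ΔP = (9.1667 − 6) / 6 × 100 = +52.78%.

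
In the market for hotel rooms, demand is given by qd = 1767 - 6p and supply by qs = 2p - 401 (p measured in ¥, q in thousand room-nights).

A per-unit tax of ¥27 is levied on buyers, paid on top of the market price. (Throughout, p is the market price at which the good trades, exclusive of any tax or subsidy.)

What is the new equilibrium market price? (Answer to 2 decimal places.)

250.75

Before the shock: 1767 - 6p = 2p - 401 ⇒ 2168 = 8p ⇒ p = 271, q = 141.
Since buyers pay the price plus the tax, the effective demand curve becomes qd = 1605 - 6p.
New equilibrium: 1605 - 6p = 2p - 401 ⇒ 2006 = 8p ⇒ p = 250.75, q = 100.5.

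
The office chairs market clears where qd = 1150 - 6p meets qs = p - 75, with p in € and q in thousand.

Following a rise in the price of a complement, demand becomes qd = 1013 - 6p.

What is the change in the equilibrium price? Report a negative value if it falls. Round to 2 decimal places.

Before the shock: 1150 - 6p = p - 75 ⇒ 1225 = 7p ⇒ p = 175, q = 100.
With the change applied: demand qd = 1013 - 6p, supply qs = p - 75.
New equilibrium: 1013 - 6p = p - 75 ⇒ 1088 = 7p ⇒ p = 1088/7 ≈ 155.4286, q = 563/7 ≈ 80.4286.
Δp = 155.4286 − 175 = -19.57.

-19.57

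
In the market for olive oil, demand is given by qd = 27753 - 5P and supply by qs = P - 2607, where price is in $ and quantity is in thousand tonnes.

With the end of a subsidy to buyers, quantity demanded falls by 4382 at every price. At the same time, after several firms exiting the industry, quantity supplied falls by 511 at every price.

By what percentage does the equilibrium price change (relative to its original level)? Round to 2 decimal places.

-12.75

Before the shock: 27753 - 5P = P - 2607 ⇒ 30360 = 6P ⇒ P = 5060, q = 2453.
The new curves are qd = 23371 - 5P (demand) and qs = P - 3118 (supply).
Clearing the new market: 23371 - 5P = P - 3118, so P = 26489/6 ≈ 4414.8333 and q = 7781/6 ≈ 1296.8333.
%ΔP = (4414.8333 − 5060) / 5060 × 100 = -12.75%.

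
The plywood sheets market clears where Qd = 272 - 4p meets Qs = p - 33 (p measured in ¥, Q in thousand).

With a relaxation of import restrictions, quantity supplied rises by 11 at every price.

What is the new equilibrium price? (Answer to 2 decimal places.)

58.80

Original equilibrium: 272 - 4p = p - 33 gives 305 = 5p, so p = 61 and Q = 28.
After the shift, demand is Qd = 272 - 4p and supply is Qs = p - 22.
Equate the new curves: 272 - 4p = p - 22, giving 294 = 5p, p = 58.8, Q = 36.8.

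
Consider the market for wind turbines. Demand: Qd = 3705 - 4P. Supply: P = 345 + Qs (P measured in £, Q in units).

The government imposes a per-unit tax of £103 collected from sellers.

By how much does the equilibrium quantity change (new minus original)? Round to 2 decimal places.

Before the shock: 3705 - 4P = P - 345 ⇒ 4050 = 5P ⇒ P = 810, Q = 465.
Since sellers keep the price net of the tax, the effective supply curve becomes Qs = P - 448.
Equate the new curves: 3705 - 4P = P - 448, giving 4153 = 5P, P = 830.6, Q = 382.6.
ΔQ = 382.6 − 465 = -82.40.

-82.40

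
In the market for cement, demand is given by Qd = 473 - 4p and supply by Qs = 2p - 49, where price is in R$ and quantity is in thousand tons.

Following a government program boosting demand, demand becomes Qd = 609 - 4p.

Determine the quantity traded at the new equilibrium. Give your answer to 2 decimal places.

Original equilibrium: 473 - 4p = 2p - 49 gives 522 = 6p, so p = 87 and Q = 125.
The new curves are Qd = 609 - 4p (demand) and Qs = 2p - 49 (supply).
Clearing the new market: 609 - 4p = 2p - 49, so p = 329/3 ≈ 109.6667 and Q = 511/3 ≈ 170.3333.

170.33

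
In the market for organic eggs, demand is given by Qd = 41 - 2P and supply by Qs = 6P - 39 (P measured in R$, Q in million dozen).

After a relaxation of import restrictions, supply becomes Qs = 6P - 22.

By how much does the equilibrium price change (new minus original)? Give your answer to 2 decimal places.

-2.13

Before the shock: 41 - 2P = 6P - 39 ⇒ 80 = 8P ⇒ P = 10, Q = 21.
The shock moves the curves to Qd = 41 - 2P and Qs = 6P - 22.
Setting them equal: 41 - 2P = 6P - 22 → 63 = 8P, so P = 7.875 and Q = 25.25.
ΔP = 7.875 − 10 = -2.13.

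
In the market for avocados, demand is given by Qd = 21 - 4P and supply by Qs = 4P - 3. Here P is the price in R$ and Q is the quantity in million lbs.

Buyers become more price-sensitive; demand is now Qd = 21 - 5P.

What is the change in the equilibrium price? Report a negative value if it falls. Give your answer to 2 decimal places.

-0.33

Original equilibrium: 21 - 4P = 4P - 3 gives 24 = 8P, so P = 3 and Q = 9.
The shock moves the curves to Qd = 21 - 5P and Qs = 4P - 3.
New equilibrium: 21 - 5P = 4P - 3 ⇒ 24 = 9P ⇒ P = 8/3 ≈ 2.6667, Q = 23/3 ≈ 7.6667.
ΔP = 2.6667 − 3 = -0.33.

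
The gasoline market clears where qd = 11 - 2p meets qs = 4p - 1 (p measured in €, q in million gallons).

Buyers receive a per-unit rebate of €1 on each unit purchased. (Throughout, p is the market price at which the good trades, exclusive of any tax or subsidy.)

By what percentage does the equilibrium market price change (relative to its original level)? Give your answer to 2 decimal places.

+16.67

Initially, 11 - 2p = 4p - 1, so 12 = 6p and p = 2, q = 7.
Since buyers' out-of-pocket price is the market price minus the rebate, the effective demand curve becomes qd = 13 - 2p.
Setting them equal: 13 - 2p = 4p - 1 → 14 = 6p, so p = 7/3 ≈ 2.3333 and q = 25/3 ≈ 8.3333.
%Δp = (2.3333 − 2) / 2 × 100 = +16.67%.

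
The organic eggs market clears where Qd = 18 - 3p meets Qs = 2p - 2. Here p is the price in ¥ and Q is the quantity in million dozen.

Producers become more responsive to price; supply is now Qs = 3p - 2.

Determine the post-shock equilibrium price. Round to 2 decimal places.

3.33

Before the shock: 18 - 3p = 2p - 2 ⇒ 20 = 5p ⇒ p = 4, Q = 6.
With the change applied: demand Qd = 18 - 3p, supply Qs = 3p - 2.
Clearing the new market: 18 - 3p = 3p - 2, so p = 10/3 ≈ 3.3333 and Q = 8.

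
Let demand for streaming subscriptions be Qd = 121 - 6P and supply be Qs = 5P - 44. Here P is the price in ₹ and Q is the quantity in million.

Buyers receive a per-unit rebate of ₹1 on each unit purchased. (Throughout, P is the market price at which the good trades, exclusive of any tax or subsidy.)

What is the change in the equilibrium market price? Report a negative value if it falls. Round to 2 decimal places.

Before the shock: 121 - 6P = 5P - 44 ⇒ 165 = 11P ⇒ P = 15, Q = 31.
Since buyers' out-of-pocket price is the market price minus the rebate, the effective demand curve becomes Qd = 127 - 6P.
Equate the new curves: 127 - 6P = 5P - 44, giving 171 = 11P, P = 171/11 ≈ 15.5455, Q = 371/11 ≈ 33.7273.
ΔP = 15.5455 − 15 = +0.55.

+0.55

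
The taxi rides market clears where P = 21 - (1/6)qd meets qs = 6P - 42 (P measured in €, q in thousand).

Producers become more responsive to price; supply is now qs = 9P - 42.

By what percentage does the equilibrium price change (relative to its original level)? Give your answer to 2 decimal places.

-20.00

Initially, 126 - 6P = 6P - 42, so 168 = 12P and P = 14, q = 42.
The shock moves the curves to qd = 126 - 6P and qs = 9P - 42.
Equate the new curves: 126 - 6P = 9P - 42, giving 168 = 15P, P = 11.2, q = 58.8.
%ΔP = (11.2 − 14) / 14 × 100 = -20.00%.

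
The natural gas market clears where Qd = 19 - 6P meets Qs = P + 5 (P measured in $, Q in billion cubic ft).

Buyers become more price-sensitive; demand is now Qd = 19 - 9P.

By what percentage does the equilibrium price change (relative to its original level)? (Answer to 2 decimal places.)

-30.00

Before the shock: 19 - 6P = P + 5 ⇒ 14 = 7P ⇒ P = 2, Q = 7.
The new curves are Qd = 19 - 9P (demand) and Qs = P + 5 (supply).
Setting them equal: 19 - 9P = P + 5 → 14 = 10P, so P = 1.4 and Q = 6.4.
%ΔP = (1.4 − 2) / 2 × 100 = -30.00%.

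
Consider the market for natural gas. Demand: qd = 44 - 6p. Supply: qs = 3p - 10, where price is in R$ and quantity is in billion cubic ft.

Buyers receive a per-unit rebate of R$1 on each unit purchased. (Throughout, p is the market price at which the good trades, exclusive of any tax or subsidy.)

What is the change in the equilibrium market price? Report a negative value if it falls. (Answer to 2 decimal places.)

Before the shock: 44 - 6p = 3p - 10 ⇒ 54 = 9p ⇒ p = 6, q = 8.
Since buyers' out-of-pocket price is the market price minus the rebate, the effective demand curve becomes qd = 50 - 6p.
New equilibrium: 50 - 6p = 3p - 10 ⇒ 60 = 9p ⇒ p = 20/3 ≈ 6.6667, q = 10.
Δp = 6.6667 − 6 = +0.67.

+0.67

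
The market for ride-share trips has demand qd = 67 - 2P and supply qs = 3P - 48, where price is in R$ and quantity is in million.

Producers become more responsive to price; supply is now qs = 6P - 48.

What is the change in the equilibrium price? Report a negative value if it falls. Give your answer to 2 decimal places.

-8.63

Before the shock: 67 - 2P = 3P - 48 ⇒ 115 = 5P ⇒ P = 23, q = 21.
With the change applied: demand qd = 67 - 2P, supply qs = 6P - 48.
Setting them equal: 67 - 2P = 6P - 48 → 115 = 8P, so P = 14.375 and q = 38.25.
ΔP = 14.375 − 23 = -8.63.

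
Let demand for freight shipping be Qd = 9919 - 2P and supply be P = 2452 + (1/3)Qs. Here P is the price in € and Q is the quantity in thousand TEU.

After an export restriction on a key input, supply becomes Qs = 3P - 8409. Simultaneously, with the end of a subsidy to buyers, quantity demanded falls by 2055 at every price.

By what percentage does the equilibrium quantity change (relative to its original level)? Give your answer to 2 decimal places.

Solve the original market: 9919 - 2P = 3P - 7356, hence P = 3455 and Q = 3009.
The new curves are Qd = 7864 - 2P (demand) and Qs = 3P - 8409 (supply).
Setting them equal: 7864 - 2P = 3P - 8409 → 16273 = 5P, so P = 3254.6 and Q = 1354.8.
%ΔQ = (1354.8 − 3009) / 3009 × 100 = -54.98%.

-54.98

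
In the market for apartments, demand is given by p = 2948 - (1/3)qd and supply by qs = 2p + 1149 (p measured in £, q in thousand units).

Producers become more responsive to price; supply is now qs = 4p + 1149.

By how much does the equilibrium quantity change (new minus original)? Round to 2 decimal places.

Original equilibrium: 8844 - 3p = 2p + 1149 gives 7695 = 5p, so p = 1539 and q = 4227.
After the shift, demand is qd = 8844 - 3p and supply is qs = 4p + 1149.
Clearing the new market: 8844 - 3p = 4p + 1149, so p = 7695/7 ≈ 1099.2857 and q = 38823/7 ≈ 5546.1429.
Δq = 5546.1429 − 4227 = +1319.14.

+1319.14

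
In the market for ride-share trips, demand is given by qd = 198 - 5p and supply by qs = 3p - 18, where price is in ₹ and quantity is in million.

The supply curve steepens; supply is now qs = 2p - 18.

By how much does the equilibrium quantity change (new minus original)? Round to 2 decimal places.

-19.29

Before the shock: 198 - 5p = 3p - 18 ⇒ 216 = 8p ⇒ p = 27, q = 63.
The shock moves the curves to qd = 198 - 5p and qs = 2p - 18.
Clearing the new market: 198 - 5p = 2p - 18, so p = 216/7 ≈ 30.8571 and q = 306/7 ≈ 43.7143.
Δq = 43.7143 − 63 = -19.29.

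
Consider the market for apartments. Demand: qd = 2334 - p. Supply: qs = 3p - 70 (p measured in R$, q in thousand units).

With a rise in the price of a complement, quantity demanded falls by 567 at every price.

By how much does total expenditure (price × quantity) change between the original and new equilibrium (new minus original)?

Before the shock: 2334 - p = 3p - 70 ⇒ 2404 = 4p ⇒ p = 601, q = 1733.
After the shift, demand is qd = 1767 - p and supply is qs = 3p - 70.
Equate the new curves: 1767 - p = 3p - 70, giving 1837 = 4p, p = 459.25, q = 1307.75.
Expenditure moves from 601×1733 = 1041533 to 459.25×1307.75 = 600584.1875; change = -440948.8125.

-440948.8125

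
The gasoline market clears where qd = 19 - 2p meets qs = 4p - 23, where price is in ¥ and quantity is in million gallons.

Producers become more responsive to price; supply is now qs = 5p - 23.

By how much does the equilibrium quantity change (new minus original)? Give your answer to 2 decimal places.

+2.00

Before the shock: 19 - 2p = 4p - 23 ⇒ 42 = 6p ⇒ p = 7, q = 5.
With the change applied: demand qd = 19 - 2p, supply qs = 5p - 23.
Clearing the new market: 19 - 2p = 5p - 23, so p = 6 and q = 7.
Δq = 7 − 5 = +2.00.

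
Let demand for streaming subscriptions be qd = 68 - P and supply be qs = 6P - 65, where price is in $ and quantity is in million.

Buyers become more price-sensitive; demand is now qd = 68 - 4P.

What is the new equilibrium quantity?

14.8

Solve the original market: 68 - P = 6P - 65, hence P = 19 and q = 49.
After the shift, demand is qd = 68 - 4P and supply is qs = 6P - 65.
Clearing the new market: 68 - 4P = 6P - 65, so P = 13.3 and q = 14.8.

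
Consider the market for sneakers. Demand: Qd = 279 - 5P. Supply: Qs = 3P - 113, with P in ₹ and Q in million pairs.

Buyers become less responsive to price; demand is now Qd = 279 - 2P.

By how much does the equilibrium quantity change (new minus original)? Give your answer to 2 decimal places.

+88.20

Solve the original market: 279 - 5P = 3P - 113, hence P = 49 and Q = 34.
After the shift, demand is Qd = 279 - 2P and supply is Qs = 3P - 113.
New equilibrium: 279 - 2P = 3P - 113 ⇒ 392 = 5P ⇒ P = 78.4, Q = 122.2.
ΔQ = 122.2 − 34 = +88.20.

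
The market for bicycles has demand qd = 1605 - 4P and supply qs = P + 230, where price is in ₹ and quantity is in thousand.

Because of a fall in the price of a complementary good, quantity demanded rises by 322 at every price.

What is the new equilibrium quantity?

Initially, 1605 - 4P = P + 230, so 1375 = 5P and P = 275, q = 505.
The new curves are qd = 1927 - 4P (demand) and qs = P + 230 (supply).
Equate the new curves: 1927 - 4P = P + 230, giving 1697 = 5P, P = 339.4, q = 569.4.

569.4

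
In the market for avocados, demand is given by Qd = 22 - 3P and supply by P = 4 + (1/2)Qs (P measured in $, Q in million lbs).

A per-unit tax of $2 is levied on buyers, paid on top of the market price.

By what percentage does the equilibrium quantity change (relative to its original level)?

-60

Before the shock: 22 - 3P = 2P - 8 ⇒ 30 = 5P ⇒ P = 6, Q = 4.
Since buyers pay the price plus the tax, the effective demand curve becomes Qd = 16 - 3P.
Clearing the new market: 16 - 3P = 2P - 8, so P = 4.8 and Q = 1.6.
%ΔQ = (1.6 − 4) / 4 × 100 = -60%.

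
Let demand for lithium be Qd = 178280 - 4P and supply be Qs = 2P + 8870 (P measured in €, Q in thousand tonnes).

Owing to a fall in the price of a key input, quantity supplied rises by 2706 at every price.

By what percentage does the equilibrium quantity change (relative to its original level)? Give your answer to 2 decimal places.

+2.76

Solve the original market: 178280 - 4P = 2P + 8870, hence P = 28235 and Q = 65340.
The new curves are Qd = 178280 - 4P (demand) and Qs = 2P + 11576 (supply).
Equate the new curves: 178280 - 4P = 2P + 11576, giving 166704 = 6P, P = 27784, Q = 67144.
%ΔQ = (67144 − 65340) / 65340 × 100 = +2.76%.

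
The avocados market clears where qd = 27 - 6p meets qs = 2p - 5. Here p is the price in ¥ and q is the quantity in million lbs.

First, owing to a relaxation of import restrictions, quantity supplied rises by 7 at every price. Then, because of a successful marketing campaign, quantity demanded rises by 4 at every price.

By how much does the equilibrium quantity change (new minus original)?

Original equilibrium: 27 - 6p = 2p - 5 gives 32 = 8p, so p = 4 and q = 3.
With the change applied: demand qd = 31 - 6p, supply qs = 2p + 2.
Equate the new curves: 31 - 6p = 2p + 2, giving 29 = 8p, p = 3.625, q = 9.25.
Δq = 9.25 − 3 = +6.25.

+6.25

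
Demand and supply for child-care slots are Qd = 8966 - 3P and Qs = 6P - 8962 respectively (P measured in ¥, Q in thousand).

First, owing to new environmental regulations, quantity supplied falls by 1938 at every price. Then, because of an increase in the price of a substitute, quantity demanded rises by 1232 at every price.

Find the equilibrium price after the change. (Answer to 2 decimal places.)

Initially, 8966 - 3P = 6P - 8962, so 17928 = 9P and P = 1992, Q = 2990.
After the shift, demand is Qd = 10198 - 3P and supply is Qs = 6P - 10900.
Clearing the new market: 10198 - 3P = 6P - 10900, so P = 21098/9 ≈ 2344.2222 and Q = 9496/3 ≈ 3165.3333.

2344.22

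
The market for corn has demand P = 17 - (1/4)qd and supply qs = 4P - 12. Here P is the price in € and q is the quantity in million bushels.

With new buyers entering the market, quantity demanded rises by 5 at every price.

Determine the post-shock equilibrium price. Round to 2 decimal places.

Original equilibrium: 68 - 4P = 4P - 12 gives 80 = 8P, so P = 10 and q = 28.
With the change applied: demand qd = 73 - 4P, supply qs = 4P - 12.
Setting them equal: 73 - 4P = 4P - 12 → 85 = 8P, so P = 10.625 and q = 30.5.

10.63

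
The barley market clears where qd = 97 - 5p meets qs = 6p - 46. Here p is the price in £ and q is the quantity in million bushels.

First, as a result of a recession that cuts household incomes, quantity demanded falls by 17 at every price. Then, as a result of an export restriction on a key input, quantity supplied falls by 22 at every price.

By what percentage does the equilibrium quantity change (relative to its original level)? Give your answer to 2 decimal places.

-60.23

Solve the original market: 97 - 5p = 6p - 46, hence p = 13 and q = 32.
The new curves are qd = 80 - 5p (demand) and qs = 6p - 68 (supply).
New equilibrium: 80 - 5p = 6p - 68 ⇒ 148 = 11p ⇒ p = 148/11 ≈ 13.4545, q = 140/11 ≈ 12.7273.
%Δq = (12.7273 − 32) / 32 × 100 = -60.23%.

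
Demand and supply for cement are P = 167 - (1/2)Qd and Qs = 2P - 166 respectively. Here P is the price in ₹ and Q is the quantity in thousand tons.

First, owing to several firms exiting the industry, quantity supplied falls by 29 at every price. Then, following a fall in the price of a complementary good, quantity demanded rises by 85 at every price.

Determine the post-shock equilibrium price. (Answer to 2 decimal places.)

Before the shock: 334 - 2P = 2P - 166 ⇒ 500 = 4P ⇒ P = 125, Q = 84.
The shock moves the curves to Qd = 419 - 2P and Qs = 2P - 195.
New equilibrium: 419 - 2P = 2P - 195 ⇒ 614 = 4P ⇒ P = 153.5, Q = 112.

153.50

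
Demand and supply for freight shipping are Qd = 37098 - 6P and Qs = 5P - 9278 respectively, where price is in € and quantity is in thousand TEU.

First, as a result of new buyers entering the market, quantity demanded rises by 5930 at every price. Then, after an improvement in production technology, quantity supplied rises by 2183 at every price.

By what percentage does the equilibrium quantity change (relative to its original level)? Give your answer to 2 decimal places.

Initially, 37098 - 6P = 5P - 9278, so 46376 = 11P and P = 4216, Q = 11802.
After the shift, demand is Qd = 43028 - 6P and supply is Qs = 5P - 7095.
Clearing the new market: 43028 - 6P = 5P - 7095, so P = 50123/11 ≈ 4556.6364 and Q = 172570/11 ≈ 15688.1818.
%ΔQ = (15688.1818 − 11802) / 11802 × 100 = +32.93%.

+32.93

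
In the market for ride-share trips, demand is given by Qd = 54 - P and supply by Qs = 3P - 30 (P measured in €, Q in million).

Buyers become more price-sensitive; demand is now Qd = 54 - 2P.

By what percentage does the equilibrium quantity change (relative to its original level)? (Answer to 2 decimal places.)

-38.18

Solve the original market: 54 - P = 3P - 30, hence P = 21 and Q = 33.
With the change applied: demand Qd = 54 - 2P, supply Qs = 3P - 30.
Equate the new curves: 54 - 2P = 3P - 30, giving 84 = 5P, P = 16.8, Q = 20.4.
%ΔQ = (20.4 − 33) / 33 × 100 = -38.18%.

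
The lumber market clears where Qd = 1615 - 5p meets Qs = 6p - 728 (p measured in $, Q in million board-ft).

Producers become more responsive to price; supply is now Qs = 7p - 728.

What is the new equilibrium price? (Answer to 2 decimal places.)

195.25

Original equilibrium: 1615 - 5p = 6p - 728 gives 2343 = 11p, so p = 213 and Q = 550.
With the change applied: demand Qd = 1615 - 5p, supply Qs = 7p - 728.
New equilibrium: 1615 - 5p = 7p - 728 ⇒ 2343 = 12p ⇒ p = 195.25, Q = 638.75.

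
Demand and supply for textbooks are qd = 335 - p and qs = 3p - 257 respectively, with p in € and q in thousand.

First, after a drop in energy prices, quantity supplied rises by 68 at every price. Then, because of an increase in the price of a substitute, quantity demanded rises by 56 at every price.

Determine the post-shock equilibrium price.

145

Solve the original market: 335 - p = 3p - 257, hence p = 148 and q = 187.
The shock moves the curves to qd = 391 - p and qs = 3p - 189.
Equate the new curves: 391 - p = 3p - 189, giving 580 = 4p, p = 145, q = 246.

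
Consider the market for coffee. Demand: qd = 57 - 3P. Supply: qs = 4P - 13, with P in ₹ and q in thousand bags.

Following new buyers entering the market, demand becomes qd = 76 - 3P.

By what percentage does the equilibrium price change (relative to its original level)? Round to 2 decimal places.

+27.14

Solve the original market: 57 - 3P = 4P - 13, hence P = 10 and q = 27.
With the change applied: demand qd = 76 - 3P, supply qs = 4P - 13.
Setting them equal: 76 - 3P = 4P - 13 → 89 = 7P, so P = 89/7 ≈ 12.7143 and q = 265/7 ≈ 37.8571.
%ΔP = (12.7143 − 10) / 10 × 100 = +27.14%.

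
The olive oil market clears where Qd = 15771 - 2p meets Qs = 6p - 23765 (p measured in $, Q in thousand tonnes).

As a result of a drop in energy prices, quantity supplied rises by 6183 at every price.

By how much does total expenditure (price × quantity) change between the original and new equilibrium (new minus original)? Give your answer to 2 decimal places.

Before the shock: 15771 - 2p = 6p - 23765 ⇒ 39536 = 8p ⇒ p = 4942, Q = 5887.
The shock moves the curves to Qd = 15771 - 2p and Qs = 6p - 17582.
Clearing the new market: 15771 - 2p = 6p - 17582, so p = 4169.125 and Q = 7432.75.
Expenditure moves from 4942×5887 = 29093554 to 4169.125×7432.75 = 30988063.84375; change = +1894509.84.

+1894509.84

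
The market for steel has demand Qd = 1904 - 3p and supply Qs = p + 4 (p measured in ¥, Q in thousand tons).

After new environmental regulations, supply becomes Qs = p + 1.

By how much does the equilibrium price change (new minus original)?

Original equilibrium: 1904 - 3p = p + 4 gives 1900 = 4p, so p = 475 and Q = 479.
The shock moves the curves to Qd = 1904 - 3p and Qs = p + 1.
Equate the new curves: 1904 - 3p = p + 1, giving 1903 = 4p, p = 475.75, Q = 476.75.
Δp = 475.75 − 475 = +0.75.

+0.75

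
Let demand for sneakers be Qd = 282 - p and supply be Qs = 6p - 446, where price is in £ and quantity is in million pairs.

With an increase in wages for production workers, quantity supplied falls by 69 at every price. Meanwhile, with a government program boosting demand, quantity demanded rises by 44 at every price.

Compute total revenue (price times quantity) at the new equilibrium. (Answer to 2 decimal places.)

Solve the original market: 282 - p = 6p - 446, hence p = 104 and Q = 178.
After the shift, demand is Qd = 326 - p and supply is Qs = 6p - 515.
Setting them equal: 326 - p = 6p - 515 → 841 = 7p, so p = 841/7 ≈ 120.1429 and Q = 1441/7 ≈ 205.8571.
New expenditure = 120.1429 × 205.8571 = 24732.27.

24732.27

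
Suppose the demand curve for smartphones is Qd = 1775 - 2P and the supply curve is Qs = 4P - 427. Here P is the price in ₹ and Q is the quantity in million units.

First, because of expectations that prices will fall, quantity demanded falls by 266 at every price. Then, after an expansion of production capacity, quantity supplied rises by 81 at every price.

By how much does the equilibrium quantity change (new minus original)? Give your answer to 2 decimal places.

Original equilibrium: 1775 - 2P = 4P - 427 gives 2202 = 6P, so P = 367 and Q = 1041.
The shock moves the curves to Qd = 1509 - 2P and Qs = 4P - 346.
Clearing the new market: 1509 - 2P = 4P - 346, so P = 1855/6 ≈ 309.1667 and Q = 2672/3 ≈ 890.6667.
ΔQ = 890.6667 − 1041 = -150.33.

-150.33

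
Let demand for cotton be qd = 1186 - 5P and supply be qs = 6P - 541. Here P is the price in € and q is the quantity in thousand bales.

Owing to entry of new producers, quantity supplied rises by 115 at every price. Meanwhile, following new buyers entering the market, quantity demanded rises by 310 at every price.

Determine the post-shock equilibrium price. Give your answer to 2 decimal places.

Initially, 1186 - 5P = 6P - 541, so 1727 = 11P and P = 157, q = 401.
After the shift, demand is qd = 1496 - 5P and supply is qs = 6P - 426.
Setting them equal: 1496 - 5P = 6P - 426 → 1922 = 11P, so P = 1922/11 ≈ 174.7273 and q = 6846/11 ≈ 622.3636.

174.73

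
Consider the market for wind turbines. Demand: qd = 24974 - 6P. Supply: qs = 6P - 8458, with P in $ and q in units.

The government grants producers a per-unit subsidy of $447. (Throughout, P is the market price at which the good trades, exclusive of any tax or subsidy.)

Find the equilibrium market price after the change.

2562.5

Initially, 24974 - 6P = 6P - 8458, so 33432 = 12P and P = 2786, q = 8258.
Since sellers receive the price plus the subsidy, the effective supply curve becomes qs = 6P - 5776.
Clearing the new market: 24974 - 6P = 6P - 5776, so P = 2562.5 and q = 9599.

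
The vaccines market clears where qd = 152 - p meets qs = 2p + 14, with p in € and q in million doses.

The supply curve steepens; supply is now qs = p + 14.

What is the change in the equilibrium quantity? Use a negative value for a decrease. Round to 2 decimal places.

-23.00

Initially, 152 - p = 2p + 14, so 138 = 3p and p = 46, q = 106.
The shock moves the curves to qd = 152 - p and qs = p + 14.
Equate the new curves: 152 - p = p + 14, giving 138 = 2p, p = 69, q = 83.
Δq = 83 − 106 = -23.00.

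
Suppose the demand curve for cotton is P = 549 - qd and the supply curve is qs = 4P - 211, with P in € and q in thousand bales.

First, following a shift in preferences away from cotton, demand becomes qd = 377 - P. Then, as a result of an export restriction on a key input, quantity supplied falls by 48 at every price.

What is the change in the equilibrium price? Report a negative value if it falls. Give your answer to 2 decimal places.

Solve the original market: 549 - P = 4P - 211, hence P = 152 and q = 397.
The shock moves the curves to qd = 377 - P and qs = 4P - 259.
Equate the new curves: 377 - P = 4P - 259, giving 636 = 5P, P = 127.2, q = 249.8.
ΔP = 127.2 − 152 = -24.80.

-24.80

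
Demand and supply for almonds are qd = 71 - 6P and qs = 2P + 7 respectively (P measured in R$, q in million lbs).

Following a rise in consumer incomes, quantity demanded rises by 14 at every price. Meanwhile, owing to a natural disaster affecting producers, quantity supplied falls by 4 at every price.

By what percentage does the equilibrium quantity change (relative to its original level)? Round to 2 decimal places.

Original equilibrium: 71 - 6P = 2P + 7 gives 64 = 8P, so P = 8 and q = 23.
After the shift, demand is qd = 85 - 6P and supply is qs = 2P + 3.
Setting them equal: 85 - 6P = 2P + 3 → 82 = 8P, so P = 10.25 and q = 23.5.
%Δq = (23.5 − 23) / 23 × 100 = +2.17%.

+2.17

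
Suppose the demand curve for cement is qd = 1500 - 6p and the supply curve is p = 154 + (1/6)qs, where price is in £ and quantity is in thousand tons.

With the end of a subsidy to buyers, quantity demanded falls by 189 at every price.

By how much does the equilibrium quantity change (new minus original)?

-94.5

Initially, 1500 - 6p = 6p - 924, so 2424 = 12p and p = 202, q = 288.
With the change applied: demand qd = 1311 - 6p, supply qs = 6p - 924.
New equilibrium: 1311 - 6p = 6p - 924 ⇒ 2235 = 12p ⇒ p = 186.25, q = 193.5.
Δq = 193.5 − 288 = -94.5.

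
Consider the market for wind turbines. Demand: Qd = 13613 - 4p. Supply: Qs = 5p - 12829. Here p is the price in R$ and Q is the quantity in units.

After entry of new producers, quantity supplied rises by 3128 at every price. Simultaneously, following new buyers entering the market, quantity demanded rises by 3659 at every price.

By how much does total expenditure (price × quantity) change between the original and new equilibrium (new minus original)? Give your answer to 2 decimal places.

Before the shock: 13613 - 4p = 5p - 12829 ⇒ 26442 = 9p ⇒ p = 2938, Q = 1861.
With the change applied: demand Qd = 17272 - 4p, supply Qs = 5p - 9701.
Setting them equal: 17272 - 4p = 5p - 9701 → 26973 = 9p, so p = 2997 and Q = 5284.
Expenditure moves from 2938×1861 = 5467618 to 2997×5284 = 15836148; change = +10368530.00.

+10368530.00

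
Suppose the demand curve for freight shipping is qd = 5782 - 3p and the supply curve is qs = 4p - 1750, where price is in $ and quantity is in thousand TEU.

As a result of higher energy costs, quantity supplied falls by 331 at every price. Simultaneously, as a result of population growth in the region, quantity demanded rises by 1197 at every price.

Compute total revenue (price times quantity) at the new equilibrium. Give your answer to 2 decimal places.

Original equilibrium: 5782 - 3p = 4p - 1750 gives 7532 = 7p, so p = 1076 and q = 2554.
The new curves are qd = 6979 - 3p (demand) and qs = 4p - 2081 (supply).
New equilibrium: 6979 - 3p = 4p - 2081 ⇒ 9060 = 7p ⇒ p = 9060/7 ≈ 1294.2857, q = 21673/7 ≈ 3096.1429.
New expenditure = 1294.2857 × 3096.1429 = 4007293.47.

4007293.47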